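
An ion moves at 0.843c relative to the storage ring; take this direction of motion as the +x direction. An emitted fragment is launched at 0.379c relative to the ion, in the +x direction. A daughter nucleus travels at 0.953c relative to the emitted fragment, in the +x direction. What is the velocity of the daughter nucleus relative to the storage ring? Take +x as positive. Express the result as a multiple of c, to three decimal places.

Apply u = (u' + v)/(1 + u'v/c²) successively, working outward toward the storage ring.
Start: velocity of the ion relative to the storage ring = 0.8430c.
Compose with the emitted fragment (u' = 0.379 in the ion frame): u_1 = (0.379 + 0.843) / (1 + 0.379·0.843) = 1.2220/1.3195 = 0.9261.
Compose with the daughter nucleus (u' = 0.953 in the emitted fragment frame): u_2 = (0.953 + 0.926) / (1 + 0.953·0.926) = 1.8791/1.8826 = 0.9982.

0.998c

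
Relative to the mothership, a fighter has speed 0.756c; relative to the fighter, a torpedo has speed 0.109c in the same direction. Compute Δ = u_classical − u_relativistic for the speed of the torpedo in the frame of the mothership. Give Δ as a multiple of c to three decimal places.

Galilean: u_cl = 0.109 + 0.756 = 0.8650.
Relativistic: u_rel = (0.109 + 0.756) / (1 + 0.109·0.756) = 0.8650/1.0824 = 0.7991.
Δ = 0.8650 − 0.7991 = 0.0659.

Δ = 0.066c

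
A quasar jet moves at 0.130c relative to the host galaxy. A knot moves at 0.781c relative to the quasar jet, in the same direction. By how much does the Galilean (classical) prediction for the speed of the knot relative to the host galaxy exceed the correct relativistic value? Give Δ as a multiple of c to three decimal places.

Galilean: u_cl = 0.781 + 0.130 = 0.9110.
Relativistic: u_rel = (0.781 + 0.130) / (1 + 0.781·0.130) = 0.9110/1.1015 = 0.8270.
Δ = 0.9110 − 0.8270 = 0.0840.

Δ = 0.084c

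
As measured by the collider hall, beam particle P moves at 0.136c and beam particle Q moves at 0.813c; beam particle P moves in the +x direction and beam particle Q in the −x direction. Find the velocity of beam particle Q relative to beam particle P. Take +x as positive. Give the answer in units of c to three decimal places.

β_A = 0.136, β_B = -0.813.
Transform to A's frame with the inverse velocity-addition law: u' = (u − v)/(1 − uv/c²), taking u = β_B and v = β_A.
u' = (-0.813 − 0.136) / (1 − (0.136)(-0.813)) = -0.9490/1.1106 = -0.8545.

-0.855c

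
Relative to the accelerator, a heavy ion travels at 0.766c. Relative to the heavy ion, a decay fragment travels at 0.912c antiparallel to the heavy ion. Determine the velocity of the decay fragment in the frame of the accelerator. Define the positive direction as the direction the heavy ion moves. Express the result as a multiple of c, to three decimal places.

-0.484c

With v = 0.766 and u' = -0.912 (in units of c),
u = (u' + v)/(1 + u'v/c²):
u = (-0.912 + 0.766) / (1 + (-0.912)·0.766) = -0.1460/0.3014 = -0.4844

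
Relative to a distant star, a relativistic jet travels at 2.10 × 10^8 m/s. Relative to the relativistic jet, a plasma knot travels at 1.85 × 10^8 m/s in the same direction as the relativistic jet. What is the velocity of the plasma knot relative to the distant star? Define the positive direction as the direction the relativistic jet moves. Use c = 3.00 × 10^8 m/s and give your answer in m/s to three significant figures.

2.76 × 10^8 m/s

In units of c (dividing by 3.00 × 10^8 m/s): v = 0.700, u' = 0.617.
u = (u' + v)/(1 + u'v/c²):
u = (0.617 + 0.700) / (1 + 0.617·0.700) = 1.3167/1.4317 = 0.9197
(Galilean addition would give +1.317c, exceeding c.)
Converting back: u = 0.9197 × 3.00 × 10^8 m/s.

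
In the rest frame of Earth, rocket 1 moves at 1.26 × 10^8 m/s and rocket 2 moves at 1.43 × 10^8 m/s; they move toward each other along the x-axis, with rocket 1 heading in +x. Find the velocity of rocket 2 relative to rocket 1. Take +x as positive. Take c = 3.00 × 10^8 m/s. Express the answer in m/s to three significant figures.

-2.24 × 10^8 m/s

β_A = 0.420, β_B = -0.477 (dividing each by c = 3.00 × 10^8 m/s).
Transform to A's frame with the inverse velocity-addition law: u' = (u − v)/(1 − uv/c²), taking u = β_B and v = β_A.
u' = (-0.477 − 0.420) / (1 − (0.420)(-0.477)) = -0.8967/1.2002 = -0.7471.
u' = -0.7471 × 3.00 × 10^8 m/s.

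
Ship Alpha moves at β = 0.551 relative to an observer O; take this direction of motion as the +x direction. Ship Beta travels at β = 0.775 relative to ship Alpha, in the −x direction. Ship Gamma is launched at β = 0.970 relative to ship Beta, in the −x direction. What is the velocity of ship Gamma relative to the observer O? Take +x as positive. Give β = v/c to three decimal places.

β = -0.987

Apply u = (u' + v)/(1 + u'v/c²) successively, working outward toward the observer O.
Start: velocity of ship Alpha relative to the observer O = 0.5510c.
Compose with ship Beta (u' = -0.775 in ship Alpha frame): u_1 = (-0.775 + 0.551) / (1 + (-0.775)·0.551) = -0.2240/0.5730 = -0.3909.
Compose with ship Gamma (u' = -0.970 in ship Beta frame): u_2 = (-0.970 + (-0.391)) / (1 + (-0.970)·(-0.391)) = -1.3609/1.3792 = -0.9868.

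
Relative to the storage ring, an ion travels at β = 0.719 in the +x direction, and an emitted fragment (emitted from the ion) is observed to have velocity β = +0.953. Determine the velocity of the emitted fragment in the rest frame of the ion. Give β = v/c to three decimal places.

β = +0.743

Invert the composition law: u' = (u − v)/(1 − uv/c²).
u' = (0.953 − 0.719) / (1 − (0.953)(0.719)) = 0.2340/0.3148 = 0.7433.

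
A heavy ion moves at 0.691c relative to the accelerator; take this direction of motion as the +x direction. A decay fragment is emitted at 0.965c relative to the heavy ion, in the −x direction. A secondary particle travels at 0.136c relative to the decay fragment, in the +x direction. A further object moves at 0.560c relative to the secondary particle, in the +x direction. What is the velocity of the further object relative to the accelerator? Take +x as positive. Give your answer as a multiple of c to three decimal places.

-0.375c

Apply u = (u' + v)/(1 + u'v/c²) successively, working outward toward the accelerator.
Start: velocity of the heavy ion relative to the accelerator = 0.6910c.
Compose with the decay fragment (u' = -0.965 in the heavy ion frame): u_1 = (-0.965 + 0.691) / (1 + (-0.965)·0.691) = -0.2740/0.3332 = -0.8224.
Compose with the secondary particle (u' = 0.136 in the decay fragment frame): u_2 = (0.136 + (-0.822)) / (1 + 0.136·(-0.822)) = -0.6864/0.8882 = -0.7728.
Compose with the further object (u' = 0.560 in the secondary particle frame): u_3 = (0.560 + (-0.773)) / (1 + 0.560·(-0.773)) = -0.2128/0.5672 = -0.3751.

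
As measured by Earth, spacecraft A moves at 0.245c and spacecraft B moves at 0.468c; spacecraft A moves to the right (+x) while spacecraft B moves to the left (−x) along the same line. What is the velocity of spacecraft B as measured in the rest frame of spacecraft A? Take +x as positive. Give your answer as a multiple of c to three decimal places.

β_A = 0.245, β_B = -0.468.
Transform to A's frame with the inverse velocity-addition law: u' = (u − v)/(1 − uv/c²), taking u = β_B and v = β_A.
u' = (-0.468 − 0.245) / (1 − (0.245)(-0.468)) = -0.7130/1.1147 = -0.6397.

-0.640c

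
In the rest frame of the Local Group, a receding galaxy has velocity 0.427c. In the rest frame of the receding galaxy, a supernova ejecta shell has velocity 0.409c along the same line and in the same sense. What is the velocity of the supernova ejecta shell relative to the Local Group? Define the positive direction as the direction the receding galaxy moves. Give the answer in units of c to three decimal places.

With v = 0.427 and u' = 0.409 (in units of c),
u = (u' + v)/(1 + u'v/c²):
u = (0.409 + 0.427) / (1 + 0.409·0.427) = 0.8360/1.1746 = 0.7117
(Galilean addition would give +0.836c.)

0.712c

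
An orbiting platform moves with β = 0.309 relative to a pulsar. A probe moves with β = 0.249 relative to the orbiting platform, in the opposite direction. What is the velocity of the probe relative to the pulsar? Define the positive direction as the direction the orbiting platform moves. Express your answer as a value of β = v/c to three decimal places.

β = +0.065

With v = 0.309 and u' = -0.249 (in units of c),
u = (u' + v)/(1 + u'v/c²):
u = (-0.249 + 0.309) / (1 + (-0.249)·0.309) = 0.0600/0.9231 = 0.0650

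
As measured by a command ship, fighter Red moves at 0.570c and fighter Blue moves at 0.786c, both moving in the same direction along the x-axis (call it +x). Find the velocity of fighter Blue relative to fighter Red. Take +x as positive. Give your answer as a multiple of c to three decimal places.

β_A = 0.570, β_B = 0.786.
Transform to A's frame with the inverse velocity-addition law: u' = (u − v)/(1 − uv/c²), taking u = β_B and v = β_A.
u' = (0.786 − 0.570) / (1 − (0.570)(0.786)) = 0.2160/0.5520 = 0.3913.

+0.391c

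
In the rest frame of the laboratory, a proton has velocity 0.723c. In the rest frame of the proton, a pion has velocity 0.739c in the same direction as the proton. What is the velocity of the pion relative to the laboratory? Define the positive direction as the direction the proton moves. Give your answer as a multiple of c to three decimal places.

With v = 0.723 and u' = 0.739 (in units of c),
u = (u' + v)/(1 + u'v/c²):
u = (0.739 + 0.723) / (1 + 0.739·0.723) = 1.4620/1.5343 = 0.9529

0.953c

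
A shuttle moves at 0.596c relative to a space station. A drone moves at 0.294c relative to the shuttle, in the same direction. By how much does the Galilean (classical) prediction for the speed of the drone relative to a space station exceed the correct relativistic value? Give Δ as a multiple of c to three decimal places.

Galilean: u_cl = 0.294 + 0.596 = 0.8900.
Relativistic: u_rel = (0.294 + 0.596) / (1 + 0.294·0.596) = 0.8900/1.1752 = 0.7573.
Δ = 0.8900 − 0.7573 = 0.1327.

Δ = 0.133c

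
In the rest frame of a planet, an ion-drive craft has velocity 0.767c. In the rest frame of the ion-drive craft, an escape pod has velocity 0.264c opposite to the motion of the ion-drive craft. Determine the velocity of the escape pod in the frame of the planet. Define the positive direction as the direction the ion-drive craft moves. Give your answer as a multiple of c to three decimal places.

+0.631c

With v = 0.767 and u' = -0.264 (in units of c),
u = (u' + v)/(1 + u'v/c²):
u = (-0.264 + 0.767) / (1 + (-0.264)·0.767) = 0.5030/0.7975 = 0.6307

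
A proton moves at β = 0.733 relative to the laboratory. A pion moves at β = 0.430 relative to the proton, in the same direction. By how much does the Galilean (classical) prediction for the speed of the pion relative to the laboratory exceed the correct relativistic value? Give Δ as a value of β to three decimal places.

Δ = 0.279

Galilean: u_cl = 0.430 + 0.733 = 1.1630.
Relativistic: u_rel = (0.430 + 0.733) / (1 + 0.430·0.733) = 1.1630/1.3152 = 0.8843.
Δ = 1.1630 − 0.8843 = 0.2787.
(The classical prediction exceeds c; the relativistic result does not.)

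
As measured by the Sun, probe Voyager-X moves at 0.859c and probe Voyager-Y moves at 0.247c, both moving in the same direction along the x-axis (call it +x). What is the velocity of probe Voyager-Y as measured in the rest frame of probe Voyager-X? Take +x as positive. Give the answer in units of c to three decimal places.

-0.777c

β_A = 0.859, β_B = 0.247.
Transform to A's frame with the inverse velocity-addition law: u' = (u − v)/(1 − uv/c²), taking u = β_B and v = β_A.
u' = (0.247 − 0.859) / (1 − (0.859)(0.247)) = -0.6120/0.7878 = -0.7768.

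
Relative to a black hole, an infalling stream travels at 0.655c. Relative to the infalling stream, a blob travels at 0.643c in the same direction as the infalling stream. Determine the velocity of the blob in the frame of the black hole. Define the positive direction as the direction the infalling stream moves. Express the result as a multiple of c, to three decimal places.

0.913c

With v = 0.655 and u' = 0.643 (in units of c),
u = (u' + v)/(1 + u'v/c²):
u = (0.643 + 0.655) / (1 + 0.643·0.655) = 1.2980/1.4212 = 0.9133
(Galilean addition would give +1.298c, exceeding c.)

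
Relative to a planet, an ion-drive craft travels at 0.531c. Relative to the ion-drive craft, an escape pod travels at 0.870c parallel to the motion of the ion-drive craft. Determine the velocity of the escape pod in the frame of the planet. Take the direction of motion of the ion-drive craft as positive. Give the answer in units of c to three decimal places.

With v = 0.531 and u' = 0.870 (in units of c),
u = (u' + v)/(1 + u'v/c²):
u = (0.870 + 0.531) / (1 + 0.870·0.531) = 1.4010/1.4620 = 0.9583

0.958c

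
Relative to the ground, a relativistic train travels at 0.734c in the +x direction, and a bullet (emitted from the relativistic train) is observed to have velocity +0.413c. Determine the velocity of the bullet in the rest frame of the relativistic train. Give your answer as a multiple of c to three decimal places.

-0.461c

Invert the composition law: u' = (u − v)/(1 − uv/c²).
u' = (0.413 − 0.734) / (1 − (0.413)(0.734)) = -0.3210/0.6969 = -0.4606.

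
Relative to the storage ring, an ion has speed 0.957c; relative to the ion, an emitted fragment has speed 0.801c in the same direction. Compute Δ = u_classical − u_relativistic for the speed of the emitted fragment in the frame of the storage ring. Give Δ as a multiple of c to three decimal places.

Δ = 0.763c

Galilean: u_cl = 0.801 + 0.957 = 1.7580.
Relativistic: u_rel = (0.801 + 0.957) / (1 + 0.801·0.957) = 1.7580/1.7666 = 0.9952.
Δ = 1.7580 − 0.9952 = 0.7628.
(The classical prediction exceeds c; the relativistic result does not.)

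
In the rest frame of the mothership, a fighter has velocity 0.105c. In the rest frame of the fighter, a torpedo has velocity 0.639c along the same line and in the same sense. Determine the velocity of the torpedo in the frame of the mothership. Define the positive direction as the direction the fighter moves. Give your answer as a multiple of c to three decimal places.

With v = 0.105 and u' = 0.639 (in units of c),
u = (u' + v)/(1 + u'v/c²):
u = (0.639 + 0.105) / (1 + 0.639·0.105) = 0.7440/1.0671 = 0.6972
(Galilean addition would give +0.744c.)

0.697c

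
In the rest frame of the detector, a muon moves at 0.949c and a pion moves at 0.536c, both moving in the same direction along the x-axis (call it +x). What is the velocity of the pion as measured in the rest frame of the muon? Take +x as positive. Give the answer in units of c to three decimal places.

-0.841c

β_A = 0.949, β_B = 0.536.
Transform to A's frame with the inverse velocity-addition law: u' = (u − v)/(1 − uv/c²), taking u = β_B and v = β_A.
u' = (0.536 − 0.949) / (1 − (0.949)(0.536)) = -0.4130/0.4913 = -0.8406.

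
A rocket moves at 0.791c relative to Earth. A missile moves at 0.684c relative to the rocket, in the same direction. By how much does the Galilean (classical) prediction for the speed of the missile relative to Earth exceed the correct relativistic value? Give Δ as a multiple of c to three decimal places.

Galilean: u_cl = 0.684 + 0.791 = 1.4750.
Relativistic: u_rel = (0.684 + 0.791) / (1 + 0.684·0.791) = 1.4750/1.5410 = 0.9571.
Δ = 1.4750 − 0.9571 = 0.5179.
(The classical prediction exceeds c; the relativistic result does not.)

Δ = 0.518c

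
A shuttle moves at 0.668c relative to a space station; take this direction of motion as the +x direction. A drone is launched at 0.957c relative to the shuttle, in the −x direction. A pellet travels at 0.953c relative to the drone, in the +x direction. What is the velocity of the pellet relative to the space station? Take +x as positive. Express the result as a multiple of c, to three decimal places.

+0.642c

Apply u = (u' + v)/(1 + u'v/c²) successively, working outward toward the space station.
Start: velocity of the shuttle relative to the space station = 0.6680c.
Compose with the drone (u' = -0.957 in the shuttle frame): u_1 = (-0.957 + 0.668) / (1 + (-0.957)·0.668) = -0.2890/0.3607 = -0.8012.
Compose with the pellet (u' = 0.953 in the drone frame): u_2 = (0.953 + (-0.801)) / (1 + 0.953·(-0.801)) = 0.1518/0.2365 = 0.6420.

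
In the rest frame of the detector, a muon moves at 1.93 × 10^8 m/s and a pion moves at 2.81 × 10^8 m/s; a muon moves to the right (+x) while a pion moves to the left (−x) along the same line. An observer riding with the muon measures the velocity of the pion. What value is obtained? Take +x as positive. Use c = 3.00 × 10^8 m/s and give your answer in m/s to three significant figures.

β_A = 0.643, β_B = -0.937 (dividing each by c = 3.00 × 10^8 m/s).
Transform to A's frame with the inverse velocity-addition law: u' = (u − v)/(1 − uv/c²), taking u = β_B and v = β_A.
u' = (-0.937 − 0.643) / (1 − (0.643)(-0.937)) = -1.5800/1.6026 = -0.9859.
u' = -0.9859 × 3.00 × 10^8 m/s.

-2.96 × 10^8 m/s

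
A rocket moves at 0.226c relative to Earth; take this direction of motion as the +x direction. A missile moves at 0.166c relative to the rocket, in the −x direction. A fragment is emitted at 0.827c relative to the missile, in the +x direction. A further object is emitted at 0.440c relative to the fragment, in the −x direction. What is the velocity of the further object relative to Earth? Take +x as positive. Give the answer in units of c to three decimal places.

Apply u = (u' + v)/(1 + u'v/c²) successively, working outward toward Earth.
Start: velocity of the rocket relative to Earth = 0.2260c.
Compose with the missile (u' = -0.166 in the rocket frame): u_1 = (-0.166 + 0.226) / (1 + (-0.166)·0.226) = 0.0600/0.9625 = 0.0623.
Compose with the fragment (u' = 0.827 in the missile frame): u_2 = (0.827 + 0.062) / (1 + 0.827·0.062) = 0.8893/1.0516 = 0.8457.
Compose with the further object (u' = -0.440 in the fragment frame): u_3 = (-0.440 + 0.846) / (1 + (-0.440)·0.846) = 0.4057/0.6279 = 0.6462.

+0.646c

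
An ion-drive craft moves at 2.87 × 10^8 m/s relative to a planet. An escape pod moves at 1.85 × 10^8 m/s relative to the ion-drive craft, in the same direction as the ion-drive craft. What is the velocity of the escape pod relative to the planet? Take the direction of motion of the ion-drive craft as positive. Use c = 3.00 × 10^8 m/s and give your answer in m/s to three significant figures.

2.97 × 10^8 m/s

In units of c (dividing by 3.00 × 10^8 m/s): v = 0.957, u' = 0.617.
u = (u' + v)/(1 + u'v/c²):
u = (0.617 + 0.957) / (1 + 0.617·0.957) = 1.5733/1.5899 = 0.9896
(Galilean addition would give +1.573c, exceeding c.)
Converting back: u = 0.9896 × 3.00 × 10^8 m/s.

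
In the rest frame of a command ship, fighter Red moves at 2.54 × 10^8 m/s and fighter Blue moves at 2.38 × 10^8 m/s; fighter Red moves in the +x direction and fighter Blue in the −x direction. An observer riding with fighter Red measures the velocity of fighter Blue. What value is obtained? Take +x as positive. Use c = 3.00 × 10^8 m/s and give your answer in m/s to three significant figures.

β_A = 0.847, β_B = -0.793 (dividing each by c = 3.00 × 10^8 m/s).
Transform to A's frame with the inverse velocity-addition law: u' = (u − v)/(1 − uv/c²), taking u = β_B and v = β_A.
u' = (-0.793 − 0.847) / (1 − (0.847)(-0.793)) = -1.6400/1.6717 = -0.9810.
u' = -0.9810 × 3.00 × 10^8 m/s.

-2.94 × 10^8 m/s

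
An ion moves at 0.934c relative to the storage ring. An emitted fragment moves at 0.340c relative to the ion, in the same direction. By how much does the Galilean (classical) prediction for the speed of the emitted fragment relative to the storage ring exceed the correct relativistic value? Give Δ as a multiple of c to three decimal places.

Galilean: u_cl = 0.340 + 0.934 = 1.2740.
Relativistic: u_rel = (0.340 + 0.934) / (1 + 0.340·0.934) = 1.2740/1.3176 = 0.9669.
Δ = 1.2740 − 0.9669 = 0.3071.
(The classical prediction exceeds c; the relativistic result does not.)

Δ = 0.307c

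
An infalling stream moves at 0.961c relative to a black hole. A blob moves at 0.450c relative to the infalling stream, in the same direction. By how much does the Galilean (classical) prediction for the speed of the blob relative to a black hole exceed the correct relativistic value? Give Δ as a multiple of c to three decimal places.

Galilean: u_cl = 0.450 + 0.961 = 1.4110.
Relativistic: u_rel = (0.450 + 0.961) / (1 + 0.450·0.961) = 1.4110/1.4325 = 0.9850.
Δ = 1.4110 − 0.9850 = 0.4260.
(The classical prediction exceeds c; the relativistic result does not.)

Δ = 0.426c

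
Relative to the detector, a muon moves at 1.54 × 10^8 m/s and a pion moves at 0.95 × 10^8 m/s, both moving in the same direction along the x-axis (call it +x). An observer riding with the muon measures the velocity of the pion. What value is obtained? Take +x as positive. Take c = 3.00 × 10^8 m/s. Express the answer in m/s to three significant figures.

β_A = 0.513, β_B = 0.317 (dividing each by c = 3.00 × 10^8 m/s).
Transform to A's frame with the inverse velocity-addition law: u' = (u − v)/(1 − uv/c²), taking u = β_B and v = β_A.
u' = (0.317 − 0.513) / (1 − (0.513)(0.317)) = -0.1967/0.8374 = -0.2348.
u' = -0.2348 × 3.00 × 10^8 m/s.

-7.05 × 10^7 m/s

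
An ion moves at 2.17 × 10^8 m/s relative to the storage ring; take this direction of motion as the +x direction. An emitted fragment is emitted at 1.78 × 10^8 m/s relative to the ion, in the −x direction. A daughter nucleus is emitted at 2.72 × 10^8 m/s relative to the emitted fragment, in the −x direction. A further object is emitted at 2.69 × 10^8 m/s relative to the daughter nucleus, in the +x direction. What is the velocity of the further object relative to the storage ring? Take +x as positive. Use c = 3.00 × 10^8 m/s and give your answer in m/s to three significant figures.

+5.29 × 10^7 m/s

Apply u = (u' + v)/(1 + u'v/c²) successively, working outward toward the storage ring.
(Dividing each given speed by c = 3.00 × 10^8 m/s to work in units of c.)
Start: velocity of the ion relative to the storage ring = 0.7233c.
Compose with the emitted fragment (u' = -0.593 in the ion frame): u_1 = (-0.593 + 0.723) / (1 + (-0.593)·0.723) = 0.1300/0.5708 = 0.2277.
Compose with the daughter nucleus (u' = -0.907 in the emitted fragment frame): u_2 = (-0.907 + 0.228) / (1 + (-0.907)·0.228) = -0.6789/0.7935 = -0.8556.
Compose with the further object (u' = 0.897 in the daughter nucleus frame): u_3 = (0.897 + (-0.856)) / (1 + 0.897·(-0.856)) = 0.0411/0.2328 = 0.1764.
So u = 0.1764 × 3.00 × 10^8 m/s.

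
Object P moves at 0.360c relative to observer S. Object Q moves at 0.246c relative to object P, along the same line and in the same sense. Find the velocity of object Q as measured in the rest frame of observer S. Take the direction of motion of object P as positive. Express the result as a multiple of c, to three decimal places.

0.557c

With v = 0.360 and u' = 0.246 (in units of c),
u = (u' + v)/(1 + u'v/c²):
u = (0.246 + 0.360) / (1 + 0.246·0.360) = 0.6060/1.0886 = 0.5567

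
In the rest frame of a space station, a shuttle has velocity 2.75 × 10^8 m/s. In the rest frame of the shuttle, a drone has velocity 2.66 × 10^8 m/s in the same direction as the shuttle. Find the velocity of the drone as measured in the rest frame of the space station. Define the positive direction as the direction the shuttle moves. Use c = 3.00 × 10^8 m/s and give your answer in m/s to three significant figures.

2.98 × 10^8 m/s

In units of c (dividing by 3.00 × 10^8 m/s): v = 0.917, u' = 0.887.
u = (u' + v)/(1 + u'v/c²):
u = (0.887 + 0.917) / (1 + 0.887·0.917) = 1.8033/1.8128 = 0.9948
Converting back: u = 0.9948 × 3.00 × 10^8 m/s.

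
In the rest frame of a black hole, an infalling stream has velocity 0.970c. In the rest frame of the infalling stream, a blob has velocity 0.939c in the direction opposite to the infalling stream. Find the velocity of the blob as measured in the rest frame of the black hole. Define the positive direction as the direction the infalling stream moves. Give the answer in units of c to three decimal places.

+0.348c

With v = 0.970 and u' = -0.939 (in units of c),
u = (u' + v)/(1 + u'v/c²):
u = (-0.939 + 0.970) / (1 + (-0.939)·0.970) = 0.0310/0.0892 = 0.3477
(Galilean addition would give +0.031c.)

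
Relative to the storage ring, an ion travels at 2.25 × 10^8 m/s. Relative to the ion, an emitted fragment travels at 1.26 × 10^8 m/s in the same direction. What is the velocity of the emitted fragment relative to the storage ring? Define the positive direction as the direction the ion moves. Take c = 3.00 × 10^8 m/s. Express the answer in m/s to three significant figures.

In units of c (dividing by 3.00 × 10^8 m/s): v = 0.750, u' = 0.420.
u = (u' + v)/(1 + u'v/c²):
u = (0.420 + 0.750) / (1 + 0.420·0.750) = 1.1700/1.3150 = 0.8897
Converting back: u = 0.8897 × 3.00 × 10^8 m/s.

2.67 × 10^8 m/s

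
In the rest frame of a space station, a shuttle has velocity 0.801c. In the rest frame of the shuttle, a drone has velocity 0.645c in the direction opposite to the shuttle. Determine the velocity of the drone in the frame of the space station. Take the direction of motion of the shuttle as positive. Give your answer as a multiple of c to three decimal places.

With v = 0.801 and u' = -0.645 (in units of c),
u = (u' + v)/(1 + u'v/c²):
u = (-0.645 + 0.801) / (1 + (-0.645)·0.801) = 0.1560/0.4834 = 0.3227
(Galilean addition would give +0.156c.)

+0.323c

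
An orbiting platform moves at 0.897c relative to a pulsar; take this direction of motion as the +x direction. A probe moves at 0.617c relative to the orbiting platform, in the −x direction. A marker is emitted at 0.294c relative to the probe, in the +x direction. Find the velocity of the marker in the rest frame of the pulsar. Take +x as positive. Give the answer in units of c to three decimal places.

+0.778c

Apply u = (u' + v)/(1 + u'v/c²) successively, working outward toward the pulsar.
Start: velocity of the orbiting platform relative to the pulsar = 0.8970c.
Compose with the probe (u' = -0.617 in the orbiting platform frame): u_1 = (-0.617 + 0.897) / (1 + (-0.617)·0.897) = 0.2800/0.4466 = 0.6270.
Compose with the marker (u' = 0.294 in the probe frame): u_2 = (0.294 + 0.627) / (1 + 0.294·0.627) = 0.9210/1.1843 = 0.7777.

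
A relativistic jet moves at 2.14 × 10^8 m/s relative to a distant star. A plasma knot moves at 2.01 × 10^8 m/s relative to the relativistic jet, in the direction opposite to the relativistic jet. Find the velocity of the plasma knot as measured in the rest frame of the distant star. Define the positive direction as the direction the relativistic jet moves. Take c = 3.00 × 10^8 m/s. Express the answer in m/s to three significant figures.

+2.49 × 10^7 m/s

In units of c (dividing by 3.00 × 10^8 m/s): v = 0.713, u' = -0.670.
u = (u' + v)/(1 + u'v/c²):
u = (-0.670 + 0.713) / (1 + (-0.670)·0.713) = 0.0433/0.5221 = 0.0830
Converting back: u = 0.0830 × 3.00 × 10^8 m/s.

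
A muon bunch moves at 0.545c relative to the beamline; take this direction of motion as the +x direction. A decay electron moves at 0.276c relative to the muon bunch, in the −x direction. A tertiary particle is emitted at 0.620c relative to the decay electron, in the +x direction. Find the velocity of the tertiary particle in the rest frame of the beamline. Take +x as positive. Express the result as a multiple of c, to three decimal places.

+0.783c

Apply u = (u' + v)/(1 + u'v/c²) successively, working outward toward the beamline.
Start: velocity of the muon bunch relative to the beamline = 0.5450c.
Compose with the decay electron (u' = -0.276 in the muon bunch frame): u_1 = (-0.276 + 0.545) / (1 + (-0.276)·0.545) = 0.2690/0.8496 = 0.3166.
Compose with the tertiary particle (u' = 0.620 in the decay electron frame): u_2 = (0.620 + 0.317) / (1 + 0.620·0.317) = 0.9366/1.1963 = 0.7829.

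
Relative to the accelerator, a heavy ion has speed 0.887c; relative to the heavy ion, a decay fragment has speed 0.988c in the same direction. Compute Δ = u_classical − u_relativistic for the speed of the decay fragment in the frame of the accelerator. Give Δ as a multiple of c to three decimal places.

Galilean: u_cl = 0.988 + 0.887 = 1.8750.
Relativistic: u_rel = (0.988 + 0.887) / (1 + 0.988·0.887) = 1.8750/1.8764 = 0.9993.
Δ = 1.8750 − 0.9993 = 0.8757.
(The classical prediction exceeds c; the relativistic result does not.)

Δ = 0.876c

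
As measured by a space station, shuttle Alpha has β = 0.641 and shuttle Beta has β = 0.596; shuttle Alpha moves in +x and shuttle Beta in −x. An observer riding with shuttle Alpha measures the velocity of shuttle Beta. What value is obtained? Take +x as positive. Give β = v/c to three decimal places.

β = -0.895

β_A = 0.641, β_B = -0.596.
Transform to A's frame with the inverse velocity-addition law: u' = (u − v)/(1 − uv/c²), taking u = β_B and v = β_A.
u' = (-0.596 − 0.641) / (1 − (0.641)(-0.596)) = -1.2370/1.3820 = -0.8951.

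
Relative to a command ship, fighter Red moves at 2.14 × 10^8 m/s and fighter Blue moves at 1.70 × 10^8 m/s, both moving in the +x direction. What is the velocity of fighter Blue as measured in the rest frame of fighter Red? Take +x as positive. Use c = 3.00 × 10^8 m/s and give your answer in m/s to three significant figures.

-7.39 × 10^7 m/s

β_A = 0.713, β_B = 0.567 (dividing each by c = 3.00 × 10^8 m/s).
Transform to A's frame with the inverse velocity-addition law: u' = (u − v)/(1 − uv/c²), taking u = β_B and v = β_A.
u' = (0.567 − 0.713) / (1 − (0.713)(0.567)) = -0.1467/0.5958 = -0.2462.
u' = -0.2462 × 3.00 × 10^8 m/s.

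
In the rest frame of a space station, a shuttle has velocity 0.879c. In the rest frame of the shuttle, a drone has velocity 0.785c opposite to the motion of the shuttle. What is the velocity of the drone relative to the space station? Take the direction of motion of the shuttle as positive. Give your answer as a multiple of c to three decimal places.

With v = 0.879 and u' = -0.785 (in units of c),
u = (u' + v)/(1 + u'v/c²):
u = (-0.785 + 0.879) / (1 + (-0.785)·0.879) = 0.0940/0.3100 = 0.3032
(Galilean addition would give +0.094c.)

+0.303c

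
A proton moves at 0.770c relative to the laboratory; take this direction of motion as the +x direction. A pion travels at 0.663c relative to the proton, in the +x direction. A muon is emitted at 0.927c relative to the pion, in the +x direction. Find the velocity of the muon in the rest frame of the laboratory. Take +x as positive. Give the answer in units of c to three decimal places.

Apply u = (u' + v)/(1 + u'v/c²) successively, working outward toward the laboratory.
Start: velocity of the proton relative to the laboratory = 0.7700c.
Compose with the pion (u' = 0.663 in the proton frame): u_1 = (0.663 + 0.770) / (1 + 0.663·0.770) = 1.4330/1.5105 = 0.9487.
Compose with the muon (u' = 0.927 in the pion frame): u_2 = (0.927 + 0.949) / (1 + 0.927·0.949) = 1.8757/1.8794 = 0.9980.

0.998c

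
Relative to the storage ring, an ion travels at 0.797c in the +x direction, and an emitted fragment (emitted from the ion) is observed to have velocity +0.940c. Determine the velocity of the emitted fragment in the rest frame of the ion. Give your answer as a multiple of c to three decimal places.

+0.570c

Invert the composition law: u' = (u − v)/(1 − uv/c²).
u' = (0.940 − 0.797) / (1 − (0.940)(0.797)) = 0.1430/0.2508 = 0.5701.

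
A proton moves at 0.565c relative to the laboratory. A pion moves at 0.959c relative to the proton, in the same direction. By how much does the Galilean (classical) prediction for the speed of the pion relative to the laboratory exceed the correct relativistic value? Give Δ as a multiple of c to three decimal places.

Δ = 0.536c

Galilean: u_cl = 0.959 + 0.565 = 1.5240.
Relativistic: u_rel = (0.959 + 0.565) / (1 + 0.959·0.565) = 1.5240/1.5418 = 0.9884.
Δ = 1.5240 − 0.9884 = 0.5356.
(The classical prediction exceeds c; the relativistic result does not.)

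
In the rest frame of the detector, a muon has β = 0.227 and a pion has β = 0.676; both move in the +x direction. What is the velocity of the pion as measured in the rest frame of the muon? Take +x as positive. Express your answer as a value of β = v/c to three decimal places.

β_A = 0.227, β_B = 0.676.
Transform to A's frame with the inverse velocity-addition law: u' = (u − v)/(1 − uv/c²), taking u = β_B and v = β_A.
u' = (0.676 − 0.227) / (1 − (0.227)(0.676)) = 0.4490/0.8465 = 0.5304.

β = +0.530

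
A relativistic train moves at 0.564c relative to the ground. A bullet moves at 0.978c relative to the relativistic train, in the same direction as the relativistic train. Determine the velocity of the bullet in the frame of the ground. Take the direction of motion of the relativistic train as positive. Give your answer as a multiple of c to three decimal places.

0.994c

With v = 0.564 and u' = 0.978 (in units of c),
u = (u' + v)/(1 + u'v/c²):
u = (0.978 + 0.564) / (1 + 0.978·0.564) = 1.5420/1.5516 = 0.9938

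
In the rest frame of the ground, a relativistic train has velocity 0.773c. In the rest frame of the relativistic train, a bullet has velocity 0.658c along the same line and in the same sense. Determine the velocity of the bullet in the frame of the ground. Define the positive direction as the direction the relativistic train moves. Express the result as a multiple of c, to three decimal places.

With v = 0.773 and u' = 0.658 (in units of c),
u = (u' + v)/(1 + u'v/c²):
u = (0.658 + 0.773) / (1 + 0.658·0.773) = 1.4310/1.5086 = 0.9485

0.949c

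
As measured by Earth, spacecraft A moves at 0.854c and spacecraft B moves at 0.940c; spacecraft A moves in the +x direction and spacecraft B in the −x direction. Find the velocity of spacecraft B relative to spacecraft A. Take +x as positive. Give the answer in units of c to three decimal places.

β_A = 0.854, β_B = -0.940.
Transform to A's frame with the inverse velocity-addition law: u' = (u − v)/(1 − uv/c²), taking u = β_B and v = β_A.
u' = (-0.940 − 0.854) / (1 − (0.854)(-0.940)) = -1.7940/1.8028 = -0.9951.

-0.995c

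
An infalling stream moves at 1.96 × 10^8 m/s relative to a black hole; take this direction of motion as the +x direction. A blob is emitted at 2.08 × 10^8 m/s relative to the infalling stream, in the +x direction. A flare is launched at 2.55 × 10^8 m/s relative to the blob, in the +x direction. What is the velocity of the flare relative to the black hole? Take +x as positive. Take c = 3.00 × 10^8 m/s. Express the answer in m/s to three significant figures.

Apply u = (u' + v)/(1 + u'v/c²) successively, working outward toward the black hole.
(Dividing each given speed by c = 3.00 × 10^8 m/s to work in units of c.)
Start: velocity of the infalling stream relative to the black hole = 0.6533c.
Compose with the blob (u' = 0.693 in the infalling stream frame): u_1 = (0.693 + 0.653) / (1 + 0.693·0.653) = 1.3467/1.4530 = 0.9268.
Compose with the flare (u' = 0.850 in the blob frame): u_2 = (0.850 + 0.927) / (1 + 0.850·0.927) = 1.7768/1.7878 = 0.9939.
So u = 0.9939 × 3.00 × 10^8 m/s.

2.98 × 10^8 m/s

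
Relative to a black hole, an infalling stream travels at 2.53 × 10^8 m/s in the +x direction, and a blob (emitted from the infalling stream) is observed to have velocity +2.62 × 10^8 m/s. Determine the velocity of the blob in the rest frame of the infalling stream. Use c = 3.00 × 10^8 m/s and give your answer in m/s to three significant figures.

v = 0.843c, u = 0.873c.
Invert the composition law: u' = (u − v)/(1 − uv/c²).
u' = (0.873 − 0.843) / (1 − (0.873)(0.843)) = 0.0300/0.2635 = 0.1139.
u' = 0.1139 × 3.00 × 10^8 m/s.

+3.42 × 10^7 m/s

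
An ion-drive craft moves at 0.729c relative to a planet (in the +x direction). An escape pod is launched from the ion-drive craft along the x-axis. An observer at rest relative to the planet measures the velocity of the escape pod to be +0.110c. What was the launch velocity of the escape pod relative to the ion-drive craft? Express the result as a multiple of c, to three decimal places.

-0.673c

Invert the composition law: u' = (u − v)/(1 − uv/c²).
u' = (0.110 − 0.729) / (1 − (0.110)(0.729)) = -0.6190/0.9198 = -0.6730.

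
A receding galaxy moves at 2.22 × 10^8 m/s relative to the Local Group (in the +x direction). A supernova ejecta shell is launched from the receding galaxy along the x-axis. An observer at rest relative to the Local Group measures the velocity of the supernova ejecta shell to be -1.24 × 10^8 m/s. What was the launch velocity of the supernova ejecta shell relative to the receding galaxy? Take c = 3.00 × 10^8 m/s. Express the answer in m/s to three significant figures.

v = 0.740c, u = -0.413c.
Invert the composition law: u' = (u − v)/(1 − uv/c²).
u' = (-0.413 − 0.740) / (1 − (-0.413)(0.740)) = -1.1533/1.3059 = -0.8832.
u' = -0.8832 × 3.00 × 10^8 m/s.

-2.65 × 10^8 m/s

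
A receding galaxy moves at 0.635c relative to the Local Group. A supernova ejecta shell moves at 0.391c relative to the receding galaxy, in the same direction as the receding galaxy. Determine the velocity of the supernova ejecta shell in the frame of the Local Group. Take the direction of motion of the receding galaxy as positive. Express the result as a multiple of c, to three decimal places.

With v = 0.635 and u' = 0.391 (in units of c),
u = (u' + v)/(1 + u'v/c²):
u = (0.391 + 0.635) / (1 + 0.391·0.635) = 1.0260/1.2483 = 0.8219

0.822c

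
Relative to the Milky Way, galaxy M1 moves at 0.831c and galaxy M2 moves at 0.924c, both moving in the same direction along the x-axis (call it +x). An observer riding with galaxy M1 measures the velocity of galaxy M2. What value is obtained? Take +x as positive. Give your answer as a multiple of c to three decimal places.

β_A = 0.831, β_B = 0.924.
Transform to A's frame with the inverse velocity-addition law: u' = (u − v)/(1 − uv/c²), taking u = β_B and v = β_A.
u' = (0.924 − 0.831) / (1 − (0.831)(0.924)) = 0.0930/0.2322 = 0.4006.

+0.401c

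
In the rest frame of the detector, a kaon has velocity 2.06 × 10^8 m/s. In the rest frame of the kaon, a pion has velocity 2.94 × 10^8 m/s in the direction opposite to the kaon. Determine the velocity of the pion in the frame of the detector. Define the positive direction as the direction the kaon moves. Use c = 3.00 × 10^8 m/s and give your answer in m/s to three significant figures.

In units of c (dividing by 3.00 × 10^8 m/s): v = 0.687, u' = -0.980.
u = (u' + v)/(1 + u'v/c²):
u = (-0.980 + 0.687) / (1 + (-0.980)·0.687) = -0.2933/0.3271 = -0.8969
Converting back: u = -0.8969 × 3.00 × 10^8 m/s.

-2.69 × 10^8 m/s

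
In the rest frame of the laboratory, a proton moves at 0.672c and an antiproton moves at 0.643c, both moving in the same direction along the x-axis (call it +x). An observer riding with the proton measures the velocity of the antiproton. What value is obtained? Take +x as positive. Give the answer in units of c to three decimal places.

β_A = 0.672, β_B = 0.643.
Transform to A's frame with the inverse velocity-addition law: u' = (u − v)/(1 − uv/c²), taking u = β_B and v = β_A.
u' = (0.643 − 0.672) / (1 − (0.672)(0.643)) = -0.0290/0.5679 = -0.0511.

-0.051c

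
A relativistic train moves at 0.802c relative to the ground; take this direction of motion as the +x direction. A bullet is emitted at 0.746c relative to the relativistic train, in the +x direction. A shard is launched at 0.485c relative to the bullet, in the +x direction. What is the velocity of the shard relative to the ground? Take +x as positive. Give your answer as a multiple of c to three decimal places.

0.989c

Apply u = (u' + v)/(1 + u'v/c²) successively, working outward toward the ground.
Start: velocity of the relativistic train relative to the ground = 0.8020c.
Compose with the bullet (u' = 0.746 in the relativistic train frame): u_1 = (0.746 + 0.802) / (1 + 0.746·0.802) = 1.5480/1.5983 = 0.9685.
Compose with the shard (u' = 0.485 in the bullet frame): u_2 = (0.485 + 0.969) / (1 + 0.485·0.969) = 1.4535/1.4697 = 0.9890.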